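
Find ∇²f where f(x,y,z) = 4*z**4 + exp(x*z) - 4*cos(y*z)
x**2*exp(x*z) + 4*y**2*cos(y*z) + z**2*exp(x*z) + 4*z**2*cos(y*z) + 48*z**2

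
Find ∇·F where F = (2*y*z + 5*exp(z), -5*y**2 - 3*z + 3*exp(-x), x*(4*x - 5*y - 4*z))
-4*x - 10*y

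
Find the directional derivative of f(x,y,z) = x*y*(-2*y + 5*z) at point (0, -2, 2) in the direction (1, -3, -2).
-2*sqrt(14)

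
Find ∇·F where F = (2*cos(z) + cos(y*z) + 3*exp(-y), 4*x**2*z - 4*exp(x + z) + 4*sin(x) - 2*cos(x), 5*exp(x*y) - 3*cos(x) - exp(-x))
0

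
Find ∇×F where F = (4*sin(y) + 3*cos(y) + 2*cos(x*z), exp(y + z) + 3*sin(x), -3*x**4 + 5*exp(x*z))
(-exp(y + z), 12*x**3 - 2*x*sin(x*z) - 5*z*exp(x*z), 3*sin(y) + 3*cos(x) - 4*cos(y))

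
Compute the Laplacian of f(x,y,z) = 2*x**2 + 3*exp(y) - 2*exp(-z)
3*exp(y) + 4 - 2*exp(-z)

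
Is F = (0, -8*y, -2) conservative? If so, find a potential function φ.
Yes, F is conservative. φ = -4*y**2 - 2*z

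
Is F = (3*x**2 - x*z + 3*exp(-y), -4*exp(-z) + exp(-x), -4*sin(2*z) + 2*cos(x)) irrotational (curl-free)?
No, ∇×F = (-4*exp(-z), -x + 2*sin(x), 3*exp(-y) - exp(-x))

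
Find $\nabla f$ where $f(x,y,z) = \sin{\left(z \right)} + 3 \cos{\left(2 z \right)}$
(0, 0, -6*sin(2*z) + cos(z))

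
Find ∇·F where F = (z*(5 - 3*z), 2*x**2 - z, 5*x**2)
0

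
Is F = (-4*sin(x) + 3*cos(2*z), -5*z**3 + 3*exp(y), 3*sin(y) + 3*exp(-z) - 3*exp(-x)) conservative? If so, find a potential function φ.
No, ∇×F = (15*z**2 + 3*cos(y), -6*sin(2*z) - 3*exp(-x), 0) ≠ 0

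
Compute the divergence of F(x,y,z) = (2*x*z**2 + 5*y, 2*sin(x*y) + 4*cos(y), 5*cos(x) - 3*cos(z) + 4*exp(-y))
2*x*cos(x*y) + 2*z**2 - 4*sin(y) + 3*sin(z)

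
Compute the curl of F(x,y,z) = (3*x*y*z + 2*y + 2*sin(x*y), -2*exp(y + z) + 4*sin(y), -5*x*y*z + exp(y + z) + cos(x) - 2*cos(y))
(-5*x*z + 3*exp(y + z) + 2*sin(y), 3*x*y + 5*y*z + sin(x), -3*x*z - 2*x*cos(x*y) - 2)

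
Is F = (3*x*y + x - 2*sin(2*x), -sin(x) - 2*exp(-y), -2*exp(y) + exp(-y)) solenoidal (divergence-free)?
No, ∇·F = 3*y - 4*cos(2*x) + 1 + 2*exp(-y)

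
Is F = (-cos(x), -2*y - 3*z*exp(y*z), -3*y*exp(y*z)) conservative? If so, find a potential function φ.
Yes, F is conservative. φ = -y**2 - 3*exp(y*z) - sin(x)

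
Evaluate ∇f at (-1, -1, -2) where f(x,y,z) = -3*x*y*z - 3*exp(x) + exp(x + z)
(-6 - 3*exp(-1) + exp(-3), -6, -3 + exp(-3))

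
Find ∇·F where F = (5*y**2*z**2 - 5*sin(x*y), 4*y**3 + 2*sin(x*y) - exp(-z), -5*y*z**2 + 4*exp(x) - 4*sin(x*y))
2*x*cos(x*y) + 12*y**2 - 10*y*z - 5*y*cos(x*y)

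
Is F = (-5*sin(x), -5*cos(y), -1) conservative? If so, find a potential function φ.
Yes, F is conservative. φ = -z - 5*sin(y) + 5*cos(x)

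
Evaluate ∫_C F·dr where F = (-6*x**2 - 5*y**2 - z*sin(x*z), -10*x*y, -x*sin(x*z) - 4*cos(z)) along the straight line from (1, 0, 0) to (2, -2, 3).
-55 - 4*sin(3) + cos(6)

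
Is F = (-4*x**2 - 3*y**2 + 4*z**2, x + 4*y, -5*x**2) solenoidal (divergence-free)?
No, ∇·F = 4 - 8*x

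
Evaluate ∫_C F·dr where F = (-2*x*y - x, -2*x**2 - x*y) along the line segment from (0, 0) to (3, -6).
63/2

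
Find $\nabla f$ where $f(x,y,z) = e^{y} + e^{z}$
(0, exp(y), exp(z))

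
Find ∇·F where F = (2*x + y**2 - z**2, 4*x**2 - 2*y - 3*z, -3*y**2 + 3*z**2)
6*z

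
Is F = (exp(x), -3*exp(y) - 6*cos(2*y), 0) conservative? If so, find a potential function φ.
Yes, F is conservative. φ = exp(x) - 3*exp(y) - 3*sin(2*y)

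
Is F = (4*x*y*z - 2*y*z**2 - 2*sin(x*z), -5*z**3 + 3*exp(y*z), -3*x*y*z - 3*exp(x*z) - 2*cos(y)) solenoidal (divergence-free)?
No, ∇·F = -3*x*y - 3*x*exp(x*z) + 4*y*z + 3*z*exp(y*z) - 2*z*cos(x*z)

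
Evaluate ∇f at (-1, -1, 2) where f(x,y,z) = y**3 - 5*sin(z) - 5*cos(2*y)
(0, 3 - 10*sin(2), -5*cos(2))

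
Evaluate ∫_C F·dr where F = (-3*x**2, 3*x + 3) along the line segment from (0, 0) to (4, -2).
-82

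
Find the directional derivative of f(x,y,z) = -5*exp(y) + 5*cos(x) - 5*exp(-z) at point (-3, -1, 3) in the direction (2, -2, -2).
5*sqrt(3)*(-1 + exp(3)*sin(3) + exp(2))*exp(-3)/3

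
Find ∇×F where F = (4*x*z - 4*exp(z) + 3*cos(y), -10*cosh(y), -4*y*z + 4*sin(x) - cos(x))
(-4*z, 4*x - 4*exp(z) - sin(x) - 4*cos(x), 3*sin(y))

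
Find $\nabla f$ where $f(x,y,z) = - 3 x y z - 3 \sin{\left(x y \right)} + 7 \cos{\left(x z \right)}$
(-3*y*z - 3*y*cos(x*y) - 7*z*sin(x*z), -3*x*(z + cos(x*y)), -x*(3*y + 7*sin(x*z)))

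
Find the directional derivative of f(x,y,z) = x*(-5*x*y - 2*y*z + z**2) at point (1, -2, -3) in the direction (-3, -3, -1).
-52*sqrt(19)/19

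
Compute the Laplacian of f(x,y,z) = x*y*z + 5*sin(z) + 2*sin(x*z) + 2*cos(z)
-2*x**2*sin(x*z) - 2*z**2*sin(x*z) - 5*sin(z) - 2*cos(z)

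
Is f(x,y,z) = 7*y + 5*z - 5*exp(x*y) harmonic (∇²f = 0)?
No, ∇²f = 5*(-x**2 - y**2)*exp(x*y)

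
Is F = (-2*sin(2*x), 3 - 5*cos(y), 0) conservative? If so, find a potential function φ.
Yes, F is conservative. φ = 3*y - 5*sin(y) + cos(2*x)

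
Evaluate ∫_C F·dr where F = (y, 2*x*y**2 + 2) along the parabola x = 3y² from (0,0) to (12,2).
292/5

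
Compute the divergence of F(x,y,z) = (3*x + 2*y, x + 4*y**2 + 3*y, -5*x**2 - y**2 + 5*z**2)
8*y + 10*z + 6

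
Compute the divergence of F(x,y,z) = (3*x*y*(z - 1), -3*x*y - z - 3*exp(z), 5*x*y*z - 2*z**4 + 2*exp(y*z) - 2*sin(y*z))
5*x*y - 3*x + 3*y*(z - 1) + 2*y*exp(y*z) - 2*y*cos(y*z) - 8*z**3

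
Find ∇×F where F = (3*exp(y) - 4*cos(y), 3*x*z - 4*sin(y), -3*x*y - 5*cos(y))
(-6*x + 5*sin(y), 3*y, 3*z - 3*exp(y) - 4*sin(y))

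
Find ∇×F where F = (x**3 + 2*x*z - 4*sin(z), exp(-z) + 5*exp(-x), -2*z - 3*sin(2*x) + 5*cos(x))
(exp(-z), 2*x + 5*sin(x) + 6*cos(2*x) - 4*cos(z), -5*exp(-x))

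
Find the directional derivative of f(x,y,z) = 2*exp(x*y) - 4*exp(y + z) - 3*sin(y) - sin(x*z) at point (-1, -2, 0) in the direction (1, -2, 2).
-4*exp(2)/3 - 4*sinh(2)/3 + 2*cos(2) - 8*exp(-2)/3 + 2/3 + 4*cosh(2)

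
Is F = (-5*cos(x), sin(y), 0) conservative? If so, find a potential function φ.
Yes, F is conservative. φ = -5*sin(x) - cos(y)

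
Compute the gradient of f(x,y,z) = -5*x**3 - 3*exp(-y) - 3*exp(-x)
(-15*x**2 + 3*exp(-x), 3*exp(-y), 0)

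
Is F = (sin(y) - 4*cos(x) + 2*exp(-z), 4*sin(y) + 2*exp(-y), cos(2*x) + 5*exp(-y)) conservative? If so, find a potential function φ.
No, ∇×F = (-5*exp(-y), 2*sin(2*x) - 2*exp(-z), -cos(y)) ≠ 0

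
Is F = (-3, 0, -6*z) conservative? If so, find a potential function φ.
Yes, F is conservative. φ = -3*x - 3*z**2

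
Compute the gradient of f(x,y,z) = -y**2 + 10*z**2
(0, -2*y, 20*z)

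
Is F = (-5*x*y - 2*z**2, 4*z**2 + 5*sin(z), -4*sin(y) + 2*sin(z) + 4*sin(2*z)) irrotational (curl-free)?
No, ∇×F = (-8*z - 4*cos(y) - 5*cos(z), -4*z, 5*x)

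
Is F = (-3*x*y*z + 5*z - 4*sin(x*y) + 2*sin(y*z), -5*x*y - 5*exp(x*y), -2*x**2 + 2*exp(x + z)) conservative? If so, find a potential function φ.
No, ∇×F = (0, -3*x*y + 4*x + 2*y*cos(y*z) - 2*exp(x + z) + 5, 3*x*z + 4*x*cos(x*y) - 5*y*exp(x*y) - 5*y - 2*z*cos(y*z)) ≠ 0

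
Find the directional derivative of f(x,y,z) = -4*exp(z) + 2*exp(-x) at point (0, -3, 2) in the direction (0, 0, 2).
-4*exp(2)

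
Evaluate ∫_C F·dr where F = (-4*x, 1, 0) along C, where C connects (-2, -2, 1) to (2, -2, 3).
0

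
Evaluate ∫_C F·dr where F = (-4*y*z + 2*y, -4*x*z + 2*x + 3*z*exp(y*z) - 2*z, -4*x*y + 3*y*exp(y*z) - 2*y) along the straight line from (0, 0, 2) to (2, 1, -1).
3*exp(-1) + 11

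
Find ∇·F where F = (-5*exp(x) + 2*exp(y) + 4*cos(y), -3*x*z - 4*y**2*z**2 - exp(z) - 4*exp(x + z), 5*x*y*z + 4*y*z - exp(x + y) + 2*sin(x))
5*x*y - 8*y*z**2 + 4*y - 5*exp(x)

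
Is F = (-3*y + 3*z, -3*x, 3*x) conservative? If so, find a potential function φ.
Yes, F is conservative. φ = 3*x*(-y + z)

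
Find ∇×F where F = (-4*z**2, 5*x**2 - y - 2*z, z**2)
(2, -8*z, 10*x)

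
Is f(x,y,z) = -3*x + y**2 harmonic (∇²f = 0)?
No, ∇²f = 2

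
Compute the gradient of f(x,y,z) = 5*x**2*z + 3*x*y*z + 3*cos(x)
(10*x*z + 3*y*z - 3*sin(x), 3*x*z, x*(5*x + 3*y))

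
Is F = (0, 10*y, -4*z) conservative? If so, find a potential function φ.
Yes, F is conservative. φ = 5*y**2 - 2*z**2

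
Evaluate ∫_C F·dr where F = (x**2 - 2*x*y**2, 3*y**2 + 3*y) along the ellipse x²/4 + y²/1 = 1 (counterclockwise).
0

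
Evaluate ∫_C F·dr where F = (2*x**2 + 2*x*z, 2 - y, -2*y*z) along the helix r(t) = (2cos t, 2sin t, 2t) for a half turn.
-12*pi - 32/3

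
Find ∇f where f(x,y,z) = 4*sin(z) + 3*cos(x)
(-3*sin(x), 0, 4*cos(z))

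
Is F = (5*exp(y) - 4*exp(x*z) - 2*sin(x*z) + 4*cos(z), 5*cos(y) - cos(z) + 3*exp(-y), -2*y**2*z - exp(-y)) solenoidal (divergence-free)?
No, ∇·F = -2*y**2 - 4*z*exp(x*z) - 2*z*cos(x*z) - 5*sin(y) - 3*exp(-y)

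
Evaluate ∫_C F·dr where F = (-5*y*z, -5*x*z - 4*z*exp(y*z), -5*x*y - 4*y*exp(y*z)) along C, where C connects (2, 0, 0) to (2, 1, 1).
-4*E - 6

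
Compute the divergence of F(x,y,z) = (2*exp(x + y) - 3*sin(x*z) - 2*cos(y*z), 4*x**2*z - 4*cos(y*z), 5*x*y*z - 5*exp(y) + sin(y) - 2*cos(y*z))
5*x*y + 2*y*sin(y*z) + 4*z*sin(y*z) - 3*z*cos(x*z) + 2*exp(x + y)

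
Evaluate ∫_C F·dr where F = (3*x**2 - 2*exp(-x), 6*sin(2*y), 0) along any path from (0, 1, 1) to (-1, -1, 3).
-3 + 2*E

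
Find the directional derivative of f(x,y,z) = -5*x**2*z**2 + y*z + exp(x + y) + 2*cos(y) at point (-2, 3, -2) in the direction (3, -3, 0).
sqrt(2)*(sin(3) + 41)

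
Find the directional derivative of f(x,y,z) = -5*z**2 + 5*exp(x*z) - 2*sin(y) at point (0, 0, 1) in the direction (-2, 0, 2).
-15*sqrt(2)/2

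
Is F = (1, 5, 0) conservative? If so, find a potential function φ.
Yes, F is conservative. φ = x + 5*y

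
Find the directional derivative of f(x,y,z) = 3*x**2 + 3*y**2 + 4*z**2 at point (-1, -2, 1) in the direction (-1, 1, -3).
-30*sqrt(11)/11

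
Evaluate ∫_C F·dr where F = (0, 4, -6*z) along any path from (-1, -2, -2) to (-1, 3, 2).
20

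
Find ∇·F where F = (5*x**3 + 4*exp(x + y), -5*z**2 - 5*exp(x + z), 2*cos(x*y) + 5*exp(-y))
15*x**2 + 4*exp(x + y)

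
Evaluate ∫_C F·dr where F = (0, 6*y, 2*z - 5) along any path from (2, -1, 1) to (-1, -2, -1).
19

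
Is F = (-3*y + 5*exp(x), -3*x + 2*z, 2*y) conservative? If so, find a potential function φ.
Yes, F is conservative. φ = -3*x*y + 2*y*z + 5*exp(x)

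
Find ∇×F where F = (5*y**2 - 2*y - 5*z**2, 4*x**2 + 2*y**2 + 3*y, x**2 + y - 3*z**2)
(1, -2*x - 10*z, 8*x - 10*y + 2)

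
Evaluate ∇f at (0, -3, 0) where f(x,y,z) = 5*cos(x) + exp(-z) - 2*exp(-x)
(2, 0, -1)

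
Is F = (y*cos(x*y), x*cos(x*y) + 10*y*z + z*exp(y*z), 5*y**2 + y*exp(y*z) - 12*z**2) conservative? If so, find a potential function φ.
Yes, F is conservative. φ = 5*y**2*z - 4*z**3 + exp(y*z) + sin(x*y)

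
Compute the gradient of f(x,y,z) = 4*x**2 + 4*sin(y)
(8*x, 4*cos(y), 0)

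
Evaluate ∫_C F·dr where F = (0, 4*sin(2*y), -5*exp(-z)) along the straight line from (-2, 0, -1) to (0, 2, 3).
-5*E + 5*exp(-3) - 2*cos(4) + 2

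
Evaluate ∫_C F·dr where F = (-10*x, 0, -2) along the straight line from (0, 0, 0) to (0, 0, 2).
-4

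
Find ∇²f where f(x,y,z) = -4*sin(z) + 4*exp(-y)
4*sin(z) + 4*exp(-y)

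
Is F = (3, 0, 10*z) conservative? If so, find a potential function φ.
Yes, F is conservative. φ = 3*x + 5*z**2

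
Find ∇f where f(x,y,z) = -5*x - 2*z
(-5, 0, -2)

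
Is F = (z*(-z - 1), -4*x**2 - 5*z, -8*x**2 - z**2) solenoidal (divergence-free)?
No, ∇·F = -2*z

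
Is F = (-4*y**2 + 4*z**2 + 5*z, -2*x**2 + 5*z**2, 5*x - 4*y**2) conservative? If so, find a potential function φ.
No, ∇×F = (-8*y - 10*z, 8*z, -4*x + 8*y) ≠ 0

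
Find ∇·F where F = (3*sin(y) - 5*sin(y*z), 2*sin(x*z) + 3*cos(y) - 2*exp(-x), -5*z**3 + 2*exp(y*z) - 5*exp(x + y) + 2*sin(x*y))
2*y*exp(y*z) - 15*z**2 - 3*sin(y)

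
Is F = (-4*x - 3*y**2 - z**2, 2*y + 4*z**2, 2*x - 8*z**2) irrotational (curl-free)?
No, ∇×F = (-8*z, -2*z - 2, 6*y)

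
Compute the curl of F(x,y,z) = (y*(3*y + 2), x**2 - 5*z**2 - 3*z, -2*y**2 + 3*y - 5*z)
(-4*y + 10*z + 6, 0, 2*x - 6*y - 2)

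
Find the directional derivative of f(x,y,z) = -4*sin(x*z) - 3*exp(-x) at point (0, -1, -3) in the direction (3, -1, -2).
45*sqrt(14)/14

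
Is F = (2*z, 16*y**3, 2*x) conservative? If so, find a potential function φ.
Yes, F is conservative. φ = 2*x*z + 4*y**4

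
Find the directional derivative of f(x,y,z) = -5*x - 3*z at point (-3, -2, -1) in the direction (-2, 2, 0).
5*sqrt(2)/2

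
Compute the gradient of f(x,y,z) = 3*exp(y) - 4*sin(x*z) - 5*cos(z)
(-4*z*cos(x*z), 3*exp(y), -4*x*cos(x*z) + 5*sin(z))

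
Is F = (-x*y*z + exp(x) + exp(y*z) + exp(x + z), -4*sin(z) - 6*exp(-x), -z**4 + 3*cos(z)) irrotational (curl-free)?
No, ∇×F = (4*cos(z), -x*y + y*exp(y*z) + exp(x + z), x*z - z*exp(y*z) + 6*exp(-x))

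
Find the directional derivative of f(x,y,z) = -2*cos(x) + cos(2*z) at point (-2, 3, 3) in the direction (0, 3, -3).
sqrt(2)*sin(6)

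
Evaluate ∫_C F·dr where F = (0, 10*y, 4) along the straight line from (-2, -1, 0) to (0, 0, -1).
-9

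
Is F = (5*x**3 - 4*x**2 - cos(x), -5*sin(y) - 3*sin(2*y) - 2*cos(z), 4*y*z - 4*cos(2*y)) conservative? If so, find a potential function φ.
No, ∇×F = (4*z + 8*sin(2*y) - 2*sin(z), 0, 0) ≠ 0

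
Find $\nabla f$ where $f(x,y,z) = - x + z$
(-1, 0, 1)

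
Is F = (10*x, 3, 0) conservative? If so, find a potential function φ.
Yes, F is conservative. φ = 5*x**2 + 3*y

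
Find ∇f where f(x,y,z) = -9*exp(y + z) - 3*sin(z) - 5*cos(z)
(0, -9*exp(y + z), -9*exp(y + z) + 5*sin(z) - 3*cos(z))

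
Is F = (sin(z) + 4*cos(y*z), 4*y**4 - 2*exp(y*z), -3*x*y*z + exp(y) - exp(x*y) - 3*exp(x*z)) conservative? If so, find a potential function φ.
No, ∇×F = (-3*x*z - x*exp(x*y) + 2*y*exp(y*z) + exp(y), 3*y*z + y*exp(x*y) - 4*y*sin(y*z) + 3*z*exp(x*z) + cos(z), 4*z*sin(y*z)) ≠ 0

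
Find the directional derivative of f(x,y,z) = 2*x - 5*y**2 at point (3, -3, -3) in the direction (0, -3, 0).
-30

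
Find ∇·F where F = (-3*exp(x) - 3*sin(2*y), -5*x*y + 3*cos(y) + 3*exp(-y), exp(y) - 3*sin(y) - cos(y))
-5*x - 3*exp(x) - 3*sin(y) - 3*exp(-y)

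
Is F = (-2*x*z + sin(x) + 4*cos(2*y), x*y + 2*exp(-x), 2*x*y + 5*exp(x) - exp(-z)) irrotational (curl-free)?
No, ∇×F = (2*x, -2*x - 2*y - 5*exp(x), y + 8*sin(2*y) - 2*exp(-x))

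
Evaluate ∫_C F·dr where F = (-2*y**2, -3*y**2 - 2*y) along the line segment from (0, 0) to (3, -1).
-2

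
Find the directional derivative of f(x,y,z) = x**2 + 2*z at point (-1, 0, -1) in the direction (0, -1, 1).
sqrt(2)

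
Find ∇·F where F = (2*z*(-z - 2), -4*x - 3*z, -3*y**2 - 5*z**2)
-10*z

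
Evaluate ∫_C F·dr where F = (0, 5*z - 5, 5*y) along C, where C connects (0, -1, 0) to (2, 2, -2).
-35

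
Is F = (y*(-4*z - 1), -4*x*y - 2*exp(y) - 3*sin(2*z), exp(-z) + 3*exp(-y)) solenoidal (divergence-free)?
No, ∇·F = -4*x - 2*exp(y) - exp(-z)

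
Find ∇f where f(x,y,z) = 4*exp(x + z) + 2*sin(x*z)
(2*z*cos(x*z) + 4*exp(x + z), 0, 2*x*cos(x*z) + 4*exp(x + z))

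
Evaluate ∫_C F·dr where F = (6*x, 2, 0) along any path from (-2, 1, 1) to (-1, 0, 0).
-11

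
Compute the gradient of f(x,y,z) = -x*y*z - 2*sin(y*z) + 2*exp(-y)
(-y*z, -x*z - 2*z*cos(y*z) - 2*exp(-y), -y*(x + 2*cos(y*z)))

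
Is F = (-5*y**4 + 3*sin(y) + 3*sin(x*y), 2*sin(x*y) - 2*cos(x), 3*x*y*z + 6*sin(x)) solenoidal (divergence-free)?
No, ∇·F = 3*x*y + 2*x*cos(x*y) + 3*y*cos(x*y)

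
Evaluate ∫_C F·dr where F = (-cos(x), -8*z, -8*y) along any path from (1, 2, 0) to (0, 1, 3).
-24 + sin(1)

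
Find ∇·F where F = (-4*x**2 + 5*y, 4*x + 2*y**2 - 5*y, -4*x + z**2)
-8*x + 4*y + 2*z - 5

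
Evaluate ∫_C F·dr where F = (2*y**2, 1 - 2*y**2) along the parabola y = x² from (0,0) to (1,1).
11/15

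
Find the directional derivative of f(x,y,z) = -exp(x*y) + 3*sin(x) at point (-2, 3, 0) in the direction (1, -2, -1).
sqrt(6)*(3*exp(6)*cos(2) - 7)*exp(-6)/6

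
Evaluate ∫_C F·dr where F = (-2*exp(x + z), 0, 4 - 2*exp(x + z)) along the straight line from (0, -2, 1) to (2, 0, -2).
-14 + 2*E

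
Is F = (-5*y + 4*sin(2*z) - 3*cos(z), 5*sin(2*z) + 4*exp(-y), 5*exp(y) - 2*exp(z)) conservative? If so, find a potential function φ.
No, ∇×F = (5*exp(y) - 10*cos(2*z), 3*sin(z) + 8*cos(2*z), 5) ≠ 0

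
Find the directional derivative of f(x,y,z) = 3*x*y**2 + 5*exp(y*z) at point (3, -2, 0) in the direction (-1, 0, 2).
-32*sqrt(5)/5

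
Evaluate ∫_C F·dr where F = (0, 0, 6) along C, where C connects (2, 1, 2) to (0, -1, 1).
-6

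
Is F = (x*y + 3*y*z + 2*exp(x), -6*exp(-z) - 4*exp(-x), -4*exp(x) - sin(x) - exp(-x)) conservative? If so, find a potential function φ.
No, ∇×F = (-6*exp(-z), 3*y + 4*exp(x) + cos(x) - exp(-x), -x - 3*z + 4*exp(-x)) ≠ 0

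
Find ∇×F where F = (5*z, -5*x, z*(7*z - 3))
(0, 5, -5)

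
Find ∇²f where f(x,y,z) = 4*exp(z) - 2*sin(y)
4*exp(z) + 2*sin(y)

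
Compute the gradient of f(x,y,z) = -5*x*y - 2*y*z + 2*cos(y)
(-5*y, -5*x - 2*z - 2*sin(y), -2*y)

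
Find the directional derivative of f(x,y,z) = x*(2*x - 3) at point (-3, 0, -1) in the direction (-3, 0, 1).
9*sqrt(10)/2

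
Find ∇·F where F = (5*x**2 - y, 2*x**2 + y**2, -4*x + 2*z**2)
10*x + 2*y + 4*z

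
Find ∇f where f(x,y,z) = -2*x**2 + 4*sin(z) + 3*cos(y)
(-4*x, -3*sin(y), 4*cos(z))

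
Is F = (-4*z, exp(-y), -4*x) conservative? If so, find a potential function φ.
Yes, F is conservative. φ = -4*x*z - exp(-y)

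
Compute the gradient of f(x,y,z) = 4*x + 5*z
(4, 0, 5)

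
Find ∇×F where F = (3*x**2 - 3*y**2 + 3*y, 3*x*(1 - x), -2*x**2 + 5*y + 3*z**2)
(5, 4*x, -6*x + 6*y)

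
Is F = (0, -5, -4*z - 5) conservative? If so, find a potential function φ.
Yes, F is conservative. φ = -5*y - 2*z**2 - 5*z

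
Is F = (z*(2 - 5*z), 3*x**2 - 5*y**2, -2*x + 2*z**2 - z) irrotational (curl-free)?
No, ∇×F = (0, 4 - 10*z, 6*x)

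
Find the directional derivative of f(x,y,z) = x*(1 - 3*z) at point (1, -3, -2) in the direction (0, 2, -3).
9*sqrt(13)/13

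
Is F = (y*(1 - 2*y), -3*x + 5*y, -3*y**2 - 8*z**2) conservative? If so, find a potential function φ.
No, ∇×F = (-6*y, 0, 4*y - 4) ≠ 0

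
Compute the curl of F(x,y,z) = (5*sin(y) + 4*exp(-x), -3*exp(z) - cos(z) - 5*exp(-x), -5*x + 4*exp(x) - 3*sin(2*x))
(3*exp(z) - sin(z), -4*exp(x) + 6*cos(2*x) + 5, -5*cos(y) + 5*exp(-x))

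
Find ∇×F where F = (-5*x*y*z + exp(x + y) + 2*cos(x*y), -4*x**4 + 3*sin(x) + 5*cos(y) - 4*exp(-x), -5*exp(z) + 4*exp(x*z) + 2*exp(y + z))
(2*exp(y + z), -5*x*y - 4*z*exp(x*z), -16*x**3 + 5*x*z + 2*x*sin(x*y) - exp(x + y) + 3*cos(x) + 4*exp(-x))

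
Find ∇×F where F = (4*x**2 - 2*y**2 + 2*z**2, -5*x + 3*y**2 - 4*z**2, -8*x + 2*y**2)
(4*y + 8*z, 4*z + 8, 4*y - 5)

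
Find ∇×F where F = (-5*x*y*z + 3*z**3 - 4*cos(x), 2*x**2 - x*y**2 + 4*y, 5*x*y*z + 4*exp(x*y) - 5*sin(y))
(5*x*z + 4*x*exp(x*y) - 5*cos(y), -5*x*y - 5*y*z - 4*y*exp(x*y) + 9*z**2, 5*x*z + 4*x - y**2)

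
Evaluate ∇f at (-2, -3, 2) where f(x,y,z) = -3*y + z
(0, -3, 1)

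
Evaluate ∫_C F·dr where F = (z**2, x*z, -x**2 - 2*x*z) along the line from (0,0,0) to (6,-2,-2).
24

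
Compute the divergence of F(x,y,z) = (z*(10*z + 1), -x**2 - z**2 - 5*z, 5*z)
5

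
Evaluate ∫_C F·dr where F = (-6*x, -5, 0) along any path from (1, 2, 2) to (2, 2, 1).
-9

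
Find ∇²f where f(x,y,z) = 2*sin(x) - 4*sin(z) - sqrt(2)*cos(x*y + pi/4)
sqrt(2)*x**2*cos(x*y + pi/4) + sqrt(2)*y**2*cos(x*y + pi/4) - 2*sin(x) + 4*sin(z)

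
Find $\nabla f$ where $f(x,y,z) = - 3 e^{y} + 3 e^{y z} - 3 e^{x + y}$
(-3*exp(x + y), 3*z*exp(y*z) - 3*exp(y) - 3*exp(x + y), 3*y*exp(y*z))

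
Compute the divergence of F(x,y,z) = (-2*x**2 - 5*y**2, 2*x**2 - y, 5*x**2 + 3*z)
2 - 4*x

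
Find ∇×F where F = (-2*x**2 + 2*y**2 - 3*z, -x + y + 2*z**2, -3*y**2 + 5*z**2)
(-6*y - 4*z, -3, -4*y - 1)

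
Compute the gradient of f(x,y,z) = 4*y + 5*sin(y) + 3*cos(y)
(0, -3*sin(y) + 5*cos(y) + 4, 0)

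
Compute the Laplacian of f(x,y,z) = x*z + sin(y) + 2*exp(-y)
-sin(y) + 2*exp(-y)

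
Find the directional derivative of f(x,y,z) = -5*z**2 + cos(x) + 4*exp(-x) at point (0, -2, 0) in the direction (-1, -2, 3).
2*sqrt(14)/7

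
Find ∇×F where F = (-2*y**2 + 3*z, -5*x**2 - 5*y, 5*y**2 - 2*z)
(10*y, 3, -10*x + 4*y)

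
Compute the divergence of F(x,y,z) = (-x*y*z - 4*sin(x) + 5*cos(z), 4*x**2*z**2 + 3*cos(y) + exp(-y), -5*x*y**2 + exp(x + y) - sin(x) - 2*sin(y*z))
-y*z - 2*y*cos(y*z) - 3*sin(y) - 4*cos(x) - exp(-y)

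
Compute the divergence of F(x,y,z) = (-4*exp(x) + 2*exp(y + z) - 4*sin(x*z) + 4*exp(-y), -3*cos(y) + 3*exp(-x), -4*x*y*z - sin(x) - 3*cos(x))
-4*x*y - 4*z*cos(x*z) - 4*exp(x) + 3*sin(y)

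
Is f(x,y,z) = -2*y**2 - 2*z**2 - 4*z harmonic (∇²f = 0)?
No, ∇²f = -8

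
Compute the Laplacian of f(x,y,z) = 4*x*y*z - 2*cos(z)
2*cos(z)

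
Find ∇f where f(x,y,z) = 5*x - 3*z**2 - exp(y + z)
(5, -exp(y + z), -6*z - exp(y + z))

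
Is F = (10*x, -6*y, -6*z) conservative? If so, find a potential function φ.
Yes, F is conservative. φ = 5*x**2 - 3*y**2 - 3*z**2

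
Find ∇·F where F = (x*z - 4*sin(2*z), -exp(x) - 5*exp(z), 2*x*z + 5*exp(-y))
2*x + z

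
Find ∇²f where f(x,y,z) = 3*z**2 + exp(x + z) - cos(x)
2*exp(x + z) + cos(x) + 6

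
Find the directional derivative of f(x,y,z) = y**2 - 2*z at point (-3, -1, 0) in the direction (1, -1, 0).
sqrt(2)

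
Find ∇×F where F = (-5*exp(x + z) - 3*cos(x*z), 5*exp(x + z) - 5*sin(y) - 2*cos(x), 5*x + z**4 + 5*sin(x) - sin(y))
(-5*exp(x + z) - cos(y), 3*x*sin(x*z) - 5*exp(x + z) - 5*cos(x) - 5, 5*exp(x + z) + 2*sin(x))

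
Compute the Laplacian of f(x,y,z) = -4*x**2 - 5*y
-8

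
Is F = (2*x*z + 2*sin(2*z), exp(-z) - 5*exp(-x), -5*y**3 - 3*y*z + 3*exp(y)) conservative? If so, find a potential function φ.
No, ∇×F = (-15*y**2 - 3*z + 3*exp(y) + exp(-z), 2*x + 4*cos(2*z), 5*exp(-x)) ≠ 0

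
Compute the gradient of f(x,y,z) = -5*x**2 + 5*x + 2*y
(5 - 10*x, 2, 0)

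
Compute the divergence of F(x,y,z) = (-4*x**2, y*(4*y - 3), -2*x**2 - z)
-8*x + 8*y - 4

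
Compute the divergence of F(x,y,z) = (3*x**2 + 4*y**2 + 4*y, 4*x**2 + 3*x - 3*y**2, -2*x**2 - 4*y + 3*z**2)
6*x - 6*y + 6*z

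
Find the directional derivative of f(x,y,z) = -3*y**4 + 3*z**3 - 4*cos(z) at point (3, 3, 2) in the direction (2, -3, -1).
2*sqrt(14)*(234 - sin(2))/7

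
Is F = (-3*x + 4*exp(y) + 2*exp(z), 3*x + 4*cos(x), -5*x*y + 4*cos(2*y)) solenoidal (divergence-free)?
No, ∇·F = -3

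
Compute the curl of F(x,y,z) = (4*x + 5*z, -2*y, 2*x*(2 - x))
(0, 4*x + 1, 0)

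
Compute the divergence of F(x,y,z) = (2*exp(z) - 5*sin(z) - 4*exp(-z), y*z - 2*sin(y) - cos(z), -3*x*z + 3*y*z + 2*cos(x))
-3*x + 3*y + z - 2*cos(y)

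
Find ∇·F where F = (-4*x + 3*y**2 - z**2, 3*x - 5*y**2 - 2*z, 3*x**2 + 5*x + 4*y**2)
-10*y - 4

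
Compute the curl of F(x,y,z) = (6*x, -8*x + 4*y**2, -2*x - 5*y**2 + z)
(-10*y, 2, -8)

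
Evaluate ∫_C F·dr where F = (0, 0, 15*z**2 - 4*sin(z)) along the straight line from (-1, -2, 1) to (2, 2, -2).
-45 - 4*cos(1) + 4*cos(2)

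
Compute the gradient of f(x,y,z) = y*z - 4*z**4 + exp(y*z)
(0, z*(exp(y*z) + 1), y*exp(y*z) + y - 16*z**3)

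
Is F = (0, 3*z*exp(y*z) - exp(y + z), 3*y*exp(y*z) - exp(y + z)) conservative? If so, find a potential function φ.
Yes, F is conservative. φ = 3*exp(y*z) - exp(y + z)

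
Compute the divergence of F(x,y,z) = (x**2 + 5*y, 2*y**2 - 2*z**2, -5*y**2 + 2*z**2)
2*x + 4*y + 4*z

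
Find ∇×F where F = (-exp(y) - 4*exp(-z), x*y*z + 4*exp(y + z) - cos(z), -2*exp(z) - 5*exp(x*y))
(-x*y - 5*x*exp(x*y) - 4*exp(y + z) - sin(z), 5*y*exp(x*y) + 4*exp(-z), y*z + exp(y))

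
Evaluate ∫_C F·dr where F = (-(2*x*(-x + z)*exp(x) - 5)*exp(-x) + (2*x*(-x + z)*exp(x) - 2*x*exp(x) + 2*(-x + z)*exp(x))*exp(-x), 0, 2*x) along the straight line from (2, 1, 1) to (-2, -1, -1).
-10*sinh(2)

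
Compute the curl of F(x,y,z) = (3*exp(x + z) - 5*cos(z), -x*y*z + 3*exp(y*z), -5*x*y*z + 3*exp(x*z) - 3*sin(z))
(x*y - 5*x*z - 3*y*exp(y*z), 5*y*z - 3*z*exp(x*z) + 3*exp(x + z) + 5*sin(z), -y*z)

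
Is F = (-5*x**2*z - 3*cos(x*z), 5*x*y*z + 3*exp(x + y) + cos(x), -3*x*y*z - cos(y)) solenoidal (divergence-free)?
No, ∇·F = -3*x*y - 5*x*z + 3*z*sin(x*z) + 3*exp(x + y)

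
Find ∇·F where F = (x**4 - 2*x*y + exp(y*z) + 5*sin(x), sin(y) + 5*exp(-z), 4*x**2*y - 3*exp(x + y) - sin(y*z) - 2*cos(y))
4*x**3 - y*cos(y*z) - 2*y + 5*cos(x) + cos(y)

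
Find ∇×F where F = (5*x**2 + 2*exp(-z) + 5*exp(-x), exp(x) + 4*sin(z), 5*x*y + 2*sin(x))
(5*x - 4*cos(z), -5*y - 2*cos(x) - 2*exp(-z), exp(x))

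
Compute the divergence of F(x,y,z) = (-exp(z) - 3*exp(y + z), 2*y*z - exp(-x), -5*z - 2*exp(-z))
2*z - 5 + 2*exp(-z)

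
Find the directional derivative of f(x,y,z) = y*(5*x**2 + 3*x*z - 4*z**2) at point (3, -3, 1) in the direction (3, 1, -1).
-244*sqrt(11)/11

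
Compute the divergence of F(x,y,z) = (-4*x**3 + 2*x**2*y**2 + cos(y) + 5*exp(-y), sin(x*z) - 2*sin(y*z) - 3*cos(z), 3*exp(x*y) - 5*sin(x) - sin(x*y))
-12*x**2 + 4*x*y**2 - 2*z*cos(y*z)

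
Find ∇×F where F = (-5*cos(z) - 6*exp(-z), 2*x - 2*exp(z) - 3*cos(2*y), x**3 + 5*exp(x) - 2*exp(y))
(-2*exp(y) + 2*exp(z), -3*x**2 - 5*exp(x) + 5*sin(z) + 6*exp(-z), 2)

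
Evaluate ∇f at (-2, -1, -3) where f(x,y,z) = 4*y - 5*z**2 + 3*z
(0, 4, 33)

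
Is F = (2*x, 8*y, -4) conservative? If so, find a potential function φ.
Yes, F is conservative. φ = x**2 + 4*y**2 - 4*z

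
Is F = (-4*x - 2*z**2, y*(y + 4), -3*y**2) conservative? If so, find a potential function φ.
No, ∇×F = (-6*y, -4*z, 0) ≠ 0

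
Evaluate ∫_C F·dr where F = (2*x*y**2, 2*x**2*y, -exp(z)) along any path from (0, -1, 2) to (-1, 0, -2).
2*sinh(2)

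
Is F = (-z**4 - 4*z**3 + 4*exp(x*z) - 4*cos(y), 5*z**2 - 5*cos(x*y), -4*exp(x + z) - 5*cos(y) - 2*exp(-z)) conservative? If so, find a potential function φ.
No, ∇×F = (-10*z + 5*sin(y), 4*x*exp(x*z) - 4*z**3 - 12*z**2 + 4*exp(x + z), 5*y*sin(x*y) - 4*sin(y)) ≠ 0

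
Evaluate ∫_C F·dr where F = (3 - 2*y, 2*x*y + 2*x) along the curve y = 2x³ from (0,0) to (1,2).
59/7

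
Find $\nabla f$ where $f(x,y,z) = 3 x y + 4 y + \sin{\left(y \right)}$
(3*y, 3*x + cos(y) + 4, 0)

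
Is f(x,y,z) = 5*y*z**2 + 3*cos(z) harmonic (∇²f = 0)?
No, ∇²f = 10*y - 3*cos(z)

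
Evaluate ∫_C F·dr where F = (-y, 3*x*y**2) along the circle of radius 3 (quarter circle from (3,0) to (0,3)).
279*pi/16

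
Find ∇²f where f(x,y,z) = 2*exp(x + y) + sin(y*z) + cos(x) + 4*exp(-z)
-y**2*sin(y*z) - z**2*sin(y*z) + 4*exp(x + y) - cos(x) + 4*exp(-z)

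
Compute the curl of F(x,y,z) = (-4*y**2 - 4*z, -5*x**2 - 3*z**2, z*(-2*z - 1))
(6*z, -4, -10*x + 8*y)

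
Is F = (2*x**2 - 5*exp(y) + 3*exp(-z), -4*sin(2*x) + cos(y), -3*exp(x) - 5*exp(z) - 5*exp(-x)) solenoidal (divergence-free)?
No, ∇·F = 4*x - 5*exp(z) - sin(y)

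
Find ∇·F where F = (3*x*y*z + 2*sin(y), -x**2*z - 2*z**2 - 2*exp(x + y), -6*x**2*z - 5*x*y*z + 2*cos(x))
-6*x**2 - 5*x*y + 3*y*z - 2*exp(x + y)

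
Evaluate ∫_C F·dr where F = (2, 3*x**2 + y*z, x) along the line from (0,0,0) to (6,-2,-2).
-206/3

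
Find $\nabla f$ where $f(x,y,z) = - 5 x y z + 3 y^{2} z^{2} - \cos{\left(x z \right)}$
(z*(-5*y + sin(x*z)), z*(-5*x + 6*y*z), -5*x*y + x*sin(x*z) + 6*y**2*z)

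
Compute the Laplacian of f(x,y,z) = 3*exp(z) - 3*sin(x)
3*exp(z) + 3*sin(x)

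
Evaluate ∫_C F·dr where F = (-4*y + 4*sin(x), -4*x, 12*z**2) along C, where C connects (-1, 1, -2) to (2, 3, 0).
-4*cos(2) + 4*cos(1) + 4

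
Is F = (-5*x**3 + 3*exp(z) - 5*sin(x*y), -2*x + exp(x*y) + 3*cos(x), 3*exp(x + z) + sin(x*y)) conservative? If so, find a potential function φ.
No, ∇×F = (x*cos(x*y), -y*cos(x*y) + 3*exp(z) - 3*exp(x + z), 5*x*cos(x*y) + y*exp(x*y) - 3*sin(x) - 2) ≠ 0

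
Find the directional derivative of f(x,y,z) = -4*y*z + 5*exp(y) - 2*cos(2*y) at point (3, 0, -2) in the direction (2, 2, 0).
13*sqrt(2)/2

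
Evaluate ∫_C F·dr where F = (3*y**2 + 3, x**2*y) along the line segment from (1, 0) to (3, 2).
76/3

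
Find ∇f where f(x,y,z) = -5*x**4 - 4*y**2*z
(-20*x**3, -8*y*z, -4*y**2)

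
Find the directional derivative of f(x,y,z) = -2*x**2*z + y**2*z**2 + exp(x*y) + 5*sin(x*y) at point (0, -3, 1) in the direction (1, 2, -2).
-22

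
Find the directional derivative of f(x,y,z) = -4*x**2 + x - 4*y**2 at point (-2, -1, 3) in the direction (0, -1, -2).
-8*sqrt(5)/5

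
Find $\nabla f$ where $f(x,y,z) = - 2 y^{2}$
(0, -4*y, 0)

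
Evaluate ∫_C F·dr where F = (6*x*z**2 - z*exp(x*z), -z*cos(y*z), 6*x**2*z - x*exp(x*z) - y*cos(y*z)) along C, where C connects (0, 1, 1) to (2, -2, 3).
-exp(6) + sin(6) + sin(1) + 109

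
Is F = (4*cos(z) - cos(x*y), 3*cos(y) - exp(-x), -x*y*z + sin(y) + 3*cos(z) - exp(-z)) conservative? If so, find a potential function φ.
No, ∇×F = (-x*z + cos(y), y*z - 4*sin(z), -x*sin(x*y) + exp(-x)) ≠ 0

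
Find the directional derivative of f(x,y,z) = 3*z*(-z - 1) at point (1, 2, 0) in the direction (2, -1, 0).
0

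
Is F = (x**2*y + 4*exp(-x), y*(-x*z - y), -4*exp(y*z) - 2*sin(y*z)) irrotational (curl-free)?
No, ∇×F = (x*y - 4*z*exp(y*z) - 2*z*cos(y*z), 0, -x**2 - y*z)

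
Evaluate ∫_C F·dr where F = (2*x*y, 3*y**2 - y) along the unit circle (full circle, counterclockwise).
0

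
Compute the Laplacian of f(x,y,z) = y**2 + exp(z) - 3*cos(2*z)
exp(z) + 12*cos(2*z) + 2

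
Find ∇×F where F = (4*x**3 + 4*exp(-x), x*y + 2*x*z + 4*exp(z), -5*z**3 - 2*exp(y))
(-2*x - 2*exp(y) - 4*exp(z), 0, y + 2*z)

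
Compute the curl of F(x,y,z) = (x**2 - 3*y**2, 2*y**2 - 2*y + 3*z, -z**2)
(-3, 0, 6*y)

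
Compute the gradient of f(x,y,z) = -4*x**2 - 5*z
(-8*x, 0, -5)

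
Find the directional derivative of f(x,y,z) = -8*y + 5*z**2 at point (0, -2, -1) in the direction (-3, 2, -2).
4*sqrt(17)/17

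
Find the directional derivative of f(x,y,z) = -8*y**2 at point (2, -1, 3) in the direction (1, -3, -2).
-24*sqrt(14)/7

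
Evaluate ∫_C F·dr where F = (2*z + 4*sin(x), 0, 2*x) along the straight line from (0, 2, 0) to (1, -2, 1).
6 - 4*cos(1)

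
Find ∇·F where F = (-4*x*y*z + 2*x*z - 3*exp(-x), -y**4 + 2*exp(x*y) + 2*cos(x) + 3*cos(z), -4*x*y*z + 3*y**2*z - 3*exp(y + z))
-4*x*y + 2*x*exp(x*y) - 4*y**3 + 3*y**2 - 4*y*z + 2*z - 3*exp(y + z) + 3*exp(-x)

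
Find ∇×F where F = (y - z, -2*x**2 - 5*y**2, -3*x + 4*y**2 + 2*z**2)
(8*y, 2, -4*x - 1)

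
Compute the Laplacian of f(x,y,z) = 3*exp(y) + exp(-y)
3*exp(y) + exp(-y)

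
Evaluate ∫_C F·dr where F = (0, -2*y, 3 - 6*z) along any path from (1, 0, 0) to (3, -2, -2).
-22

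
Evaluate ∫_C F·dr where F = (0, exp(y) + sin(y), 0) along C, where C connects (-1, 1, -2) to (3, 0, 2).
-E + cos(1)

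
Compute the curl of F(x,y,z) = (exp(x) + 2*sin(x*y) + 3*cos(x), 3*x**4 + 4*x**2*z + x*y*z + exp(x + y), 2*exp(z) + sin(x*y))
(x*(-4*x - y + cos(x*y)), -y*cos(x*y), 12*x**3 + 8*x*z - 2*x*cos(x*y) + y*z + exp(x + y))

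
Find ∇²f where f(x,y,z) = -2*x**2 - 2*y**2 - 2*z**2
-12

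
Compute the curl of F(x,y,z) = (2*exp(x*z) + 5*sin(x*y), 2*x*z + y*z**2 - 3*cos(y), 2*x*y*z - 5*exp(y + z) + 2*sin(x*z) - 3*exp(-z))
(2*x*z - 2*x - 2*y*z - 5*exp(y + z), 2*x*exp(x*z) - 2*y*z - 2*z*cos(x*z), -5*x*cos(x*y) + 2*z)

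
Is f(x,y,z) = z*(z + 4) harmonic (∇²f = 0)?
No, ∇²f = 2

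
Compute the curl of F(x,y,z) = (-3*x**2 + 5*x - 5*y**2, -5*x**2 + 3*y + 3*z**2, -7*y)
(-6*z - 7, 0, -10*x + 10*y)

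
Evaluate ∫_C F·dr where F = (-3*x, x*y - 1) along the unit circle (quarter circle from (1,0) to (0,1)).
5/6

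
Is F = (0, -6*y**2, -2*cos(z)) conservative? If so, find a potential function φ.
Yes, F is conservative. φ = -2*y**3 - 2*sin(z)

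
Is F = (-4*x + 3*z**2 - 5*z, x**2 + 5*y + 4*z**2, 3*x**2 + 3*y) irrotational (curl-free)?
No, ∇×F = (3 - 8*z, -6*x + 6*z - 5, 2*x)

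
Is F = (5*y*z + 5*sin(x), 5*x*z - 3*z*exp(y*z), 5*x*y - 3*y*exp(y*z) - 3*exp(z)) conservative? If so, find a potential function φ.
Yes, F is conservative. φ = 5*x*y*z - 3*exp(z) - 3*exp(y*z) - 5*cos(x)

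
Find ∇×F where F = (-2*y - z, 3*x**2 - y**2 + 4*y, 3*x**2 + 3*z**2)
(0, -6*x - 1, 6*x + 2)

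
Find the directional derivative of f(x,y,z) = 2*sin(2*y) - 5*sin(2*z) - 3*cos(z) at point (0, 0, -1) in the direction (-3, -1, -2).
sqrt(14)*(10*cos(2) - 2 + 3*sin(1))/7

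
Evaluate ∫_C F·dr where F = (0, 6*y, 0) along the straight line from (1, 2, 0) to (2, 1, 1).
-9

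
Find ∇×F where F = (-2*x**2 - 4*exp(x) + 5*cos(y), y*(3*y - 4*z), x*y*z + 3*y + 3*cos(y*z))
(x*z + 4*y - 3*z*sin(y*z) + 3, -y*z, 5*sin(y))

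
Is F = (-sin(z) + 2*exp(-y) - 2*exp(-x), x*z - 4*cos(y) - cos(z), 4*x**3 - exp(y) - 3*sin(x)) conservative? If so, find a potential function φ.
No, ∇×F = (-x - exp(y) - sin(z), -12*x**2 + 3*cos(x) - cos(z), z + 2*exp(-y)) ≠ 0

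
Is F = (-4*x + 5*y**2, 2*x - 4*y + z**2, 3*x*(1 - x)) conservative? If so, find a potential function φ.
No, ∇×F = (-2*z, 6*x - 3, 2 - 10*y) ≠ 0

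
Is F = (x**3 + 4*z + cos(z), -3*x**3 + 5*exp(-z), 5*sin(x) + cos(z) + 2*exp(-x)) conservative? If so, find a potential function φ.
No, ∇×F = (5*exp(-z), -sin(z) - 5*cos(x) + 4 + 2*exp(-x), -9*x**2) ≠ 0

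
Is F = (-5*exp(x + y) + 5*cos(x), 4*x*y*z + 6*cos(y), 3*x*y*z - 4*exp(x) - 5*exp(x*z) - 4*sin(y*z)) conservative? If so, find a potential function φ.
No, ∇×F = (-4*x*y + 3*x*z - 4*z*cos(y*z), -3*y*z + 5*z*exp(x*z) + 4*exp(x), 4*y*z + 5*exp(x + y)) ≠ 0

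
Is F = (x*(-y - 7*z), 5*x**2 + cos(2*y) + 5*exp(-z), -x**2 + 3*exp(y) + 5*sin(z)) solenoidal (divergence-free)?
No, ∇·F = -y - 7*z - 2*sin(2*y) + 5*cos(z)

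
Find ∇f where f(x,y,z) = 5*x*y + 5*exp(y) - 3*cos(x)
(5*y + 3*sin(x), 5*x + 5*exp(y), 0)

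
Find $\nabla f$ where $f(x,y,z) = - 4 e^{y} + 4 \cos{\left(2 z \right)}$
(0, -4*exp(y), -8*sin(2*z))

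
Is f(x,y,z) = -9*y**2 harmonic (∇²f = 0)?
No, ∇²f = -18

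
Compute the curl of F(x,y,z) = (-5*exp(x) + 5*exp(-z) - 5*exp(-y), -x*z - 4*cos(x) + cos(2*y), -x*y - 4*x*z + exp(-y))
(-exp(-y), y + 4*z - 5*exp(-z), -z + 4*sin(x) - 5*exp(-y))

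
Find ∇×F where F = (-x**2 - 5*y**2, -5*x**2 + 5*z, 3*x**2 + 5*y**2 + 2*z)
(10*y - 5, -6*x, -10*x + 10*y)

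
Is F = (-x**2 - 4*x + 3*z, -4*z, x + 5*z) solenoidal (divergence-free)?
No, ∇·F = 1 - 2*x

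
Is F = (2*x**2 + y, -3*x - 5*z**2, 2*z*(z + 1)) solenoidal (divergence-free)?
No, ∇·F = 4*x + 4*z + 2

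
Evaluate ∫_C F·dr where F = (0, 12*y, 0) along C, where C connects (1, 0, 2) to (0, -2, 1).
24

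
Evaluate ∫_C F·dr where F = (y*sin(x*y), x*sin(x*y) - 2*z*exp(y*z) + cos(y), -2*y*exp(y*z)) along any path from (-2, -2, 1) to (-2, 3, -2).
-cos(6) + cos(4) - 2*exp(-6) + sin(3) + 2*exp(-2) + sin(2)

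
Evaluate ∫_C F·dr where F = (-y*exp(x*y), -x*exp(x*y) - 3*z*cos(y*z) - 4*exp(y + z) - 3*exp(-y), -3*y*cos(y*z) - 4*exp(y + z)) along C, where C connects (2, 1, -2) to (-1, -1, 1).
-4 - 3*sin(2) + exp(-1) + 3*sin(1) + 2*E + exp(2)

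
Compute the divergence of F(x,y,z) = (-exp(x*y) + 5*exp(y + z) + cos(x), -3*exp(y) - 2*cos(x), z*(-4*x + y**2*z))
-4*x + 2*y**2*z - y*exp(x*y) - 3*exp(y) - sin(x)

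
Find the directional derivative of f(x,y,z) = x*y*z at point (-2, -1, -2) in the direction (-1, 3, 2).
sqrt(14)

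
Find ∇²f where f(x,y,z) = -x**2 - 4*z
-2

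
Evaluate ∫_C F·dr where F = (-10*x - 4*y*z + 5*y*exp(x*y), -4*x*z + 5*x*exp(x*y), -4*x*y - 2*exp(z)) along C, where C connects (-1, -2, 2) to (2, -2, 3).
-2*exp(3) - 3*exp(2) + 5*exp(-4) + 49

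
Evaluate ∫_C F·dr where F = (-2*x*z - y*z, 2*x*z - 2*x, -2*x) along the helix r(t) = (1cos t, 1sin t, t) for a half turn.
3*pi*(-2 + pi)/4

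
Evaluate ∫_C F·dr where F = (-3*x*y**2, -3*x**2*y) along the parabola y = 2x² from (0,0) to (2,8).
-384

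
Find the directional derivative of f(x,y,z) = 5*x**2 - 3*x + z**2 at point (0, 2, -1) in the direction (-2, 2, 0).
3*sqrt(2)/2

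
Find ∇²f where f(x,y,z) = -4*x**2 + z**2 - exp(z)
-exp(z) - 6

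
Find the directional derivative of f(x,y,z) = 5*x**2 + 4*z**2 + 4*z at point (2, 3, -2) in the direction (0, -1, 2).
-24*sqrt(5)/5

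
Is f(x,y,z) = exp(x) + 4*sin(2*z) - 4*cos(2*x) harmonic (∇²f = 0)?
No, ∇²f = exp(x) - 16*sin(2*z) + 16*cos(2*x)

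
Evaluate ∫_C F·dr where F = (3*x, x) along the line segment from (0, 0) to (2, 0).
6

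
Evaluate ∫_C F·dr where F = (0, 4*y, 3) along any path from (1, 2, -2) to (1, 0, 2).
4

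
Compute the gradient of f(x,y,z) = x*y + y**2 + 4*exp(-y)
(y, x + 2*y - 4*exp(-y), 0)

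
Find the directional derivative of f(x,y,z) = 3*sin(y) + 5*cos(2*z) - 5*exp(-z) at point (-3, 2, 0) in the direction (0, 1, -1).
sqrt(2)*(-5 + 3*cos(2))/2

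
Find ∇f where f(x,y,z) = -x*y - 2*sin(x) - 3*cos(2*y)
(-y - 2*cos(x), -x + 6*sin(2*y), 0)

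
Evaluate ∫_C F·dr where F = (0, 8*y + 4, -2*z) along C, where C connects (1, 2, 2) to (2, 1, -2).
-16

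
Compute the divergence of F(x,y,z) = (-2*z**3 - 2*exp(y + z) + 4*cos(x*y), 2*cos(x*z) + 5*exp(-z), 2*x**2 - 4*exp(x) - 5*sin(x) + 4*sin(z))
-4*y*sin(x*y) + 4*cos(z)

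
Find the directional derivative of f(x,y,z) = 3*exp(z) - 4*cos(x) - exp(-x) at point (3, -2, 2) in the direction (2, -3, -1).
sqrt(14)*(-3*exp(5) + 2 + 8*exp(3)*sin(3))*exp(-3)/14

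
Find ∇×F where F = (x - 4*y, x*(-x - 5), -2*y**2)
(-4*y, 0, -2*x - 1)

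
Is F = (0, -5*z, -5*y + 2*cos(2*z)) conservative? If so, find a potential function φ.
Yes, F is conservative. φ = -5*y*z + sin(2*z)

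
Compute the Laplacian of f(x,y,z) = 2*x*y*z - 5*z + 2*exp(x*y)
2*(x**2 + y**2)*exp(x*y)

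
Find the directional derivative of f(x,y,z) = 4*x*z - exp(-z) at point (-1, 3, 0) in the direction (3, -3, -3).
sqrt(3)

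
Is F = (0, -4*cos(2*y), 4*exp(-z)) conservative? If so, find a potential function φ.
Yes, F is conservative. φ = -2*sin(2*y) - 4*exp(-z)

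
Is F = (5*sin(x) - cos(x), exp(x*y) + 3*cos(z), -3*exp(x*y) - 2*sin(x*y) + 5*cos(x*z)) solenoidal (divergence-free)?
No, ∇·F = x*exp(x*y) - 5*x*sin(x*z) + sin(x) + 5*cos(x)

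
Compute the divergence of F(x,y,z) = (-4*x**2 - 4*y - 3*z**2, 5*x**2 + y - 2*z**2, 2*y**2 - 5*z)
-8*x - 4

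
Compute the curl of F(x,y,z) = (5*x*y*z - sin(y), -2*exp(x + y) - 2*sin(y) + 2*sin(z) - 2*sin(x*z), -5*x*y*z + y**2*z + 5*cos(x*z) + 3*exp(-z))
(-5*x*z + 2*x*cos(x*z) + 2*y*z - 2*cos(z), 5*x*y + 5*y*z + 5*z*sin(x*z), -5*x*z - 2*z*cos(x*z) - 2*exp(x + y) + cos(y))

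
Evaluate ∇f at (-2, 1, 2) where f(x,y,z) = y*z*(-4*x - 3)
(-8, 10, 5)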